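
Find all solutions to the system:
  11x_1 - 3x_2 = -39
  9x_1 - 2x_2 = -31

x_1 = -3, x_2 = 2

Row-reduce the augmented matrix:
R1 ← R1 / (11).
R2 ← R2 − 9·R1.
R2 ← R2 / (5/11).
R1 ← R1 + 3/11·R2.
Reading off the reduced rows gives x_1 = -3, x_2 = 2.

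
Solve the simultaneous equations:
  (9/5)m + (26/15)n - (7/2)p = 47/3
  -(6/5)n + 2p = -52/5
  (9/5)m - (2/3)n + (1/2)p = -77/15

infinitely many solutions

Row-reduce:
R1 ← R1 / (9/5).
R3 ← R3 − 9/5·R1.
R2 ← R2 / (-6/5).
R1 ← R1 − 26/27·R2.
R3 ← R3 + 12/5·R2.
Rank is 2 with 3 unknowns, leaving p free.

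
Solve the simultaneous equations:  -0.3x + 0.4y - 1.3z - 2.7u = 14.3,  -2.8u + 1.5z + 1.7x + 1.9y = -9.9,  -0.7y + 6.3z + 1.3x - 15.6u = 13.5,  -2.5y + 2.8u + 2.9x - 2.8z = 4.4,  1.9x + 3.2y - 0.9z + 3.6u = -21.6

x = -3, y = -3, z = -5, u = -3

Row-reduce the augmented matrix:
R1 ← R1 / (-3/10).
R2 ← R2 − 17/10·R1.
R3 ← R3 − 13/10·R1.
R4 ← R4 − 29/10·R1.
R5 ← R5 − 19/10·R1.
R2 ← R2 / (25/6).
R1 ← R1 + 4/3·R2.
R3 ← R3 − 31/30·R2.
R4 ← R4 − 41/30·R2.
R5 ← R5 − 86/15·R2.
R3 ← R3 / (1326/625).
R1 ← R1 − 307/125·R3.
R2 ← R2 + 176/125·R3.
R4 ← R4 + 16803/1250·R3.
R5 ← R5 + 663/625·R3.
R4 ← R4 / (-715573/4420).
R1 ← R1 − 39269/1326·R4.
R2 ← R2 + 12917/663·R4.
R3 ← R3 + 14257/1326·R4.
R5 reduces to 0 = 0, so the extra equation is consistent.
Reading off the reduced rows gives x = -3, y = -3, z = -5, u = -3.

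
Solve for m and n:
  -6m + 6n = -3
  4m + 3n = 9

Row-reduce the augmented matrix:
R1 ← R1 / (-6).
R2 ← R2 − 4·R1.
R2 ← R2 / (7).
R1 ← R1 + 1·R2.
Reading off the reduced rows gives m = 3/2, n = 1.

m = 3/2, n = 1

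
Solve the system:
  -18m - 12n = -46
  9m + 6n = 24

no solution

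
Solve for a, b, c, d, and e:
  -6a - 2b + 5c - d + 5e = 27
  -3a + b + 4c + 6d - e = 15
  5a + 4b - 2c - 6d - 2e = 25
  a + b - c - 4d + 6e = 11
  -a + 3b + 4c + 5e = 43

a = -1, b = 6, c = 6, d = -3, e = 0

Row-reduce the augmented matrix:
R1 ← R1 / (-6).
R2 ← R2 + 3·R1.
R3 ← R3 − 5·R1.
R4 ← R4 − 1·R1.
R5 ← R5 + 1·R1.
R2 ← R2 / (2).
R1 ← R1 − 1/3·R2.
R3 ← R3 − 7/3·R2.
R4 ← R4 − 2/3·R2.
R5 ← R5 − 10/3·R2.
R3 ← R3 / (5/12).
R1 ← R1 + 13/12·R3.
R2 ← R2 − 3/4·R3.
R4 ← R4 + 2/3·R3.
R5 ← R5 − 2/3·R3.
R4 ← R4 / (-147/5).
R1 ← R1 + 192/5·R4.
R2 ← R2 − 146/5·R4.
R3 ← R3 + 173/5·R4.
R5 ← R5 − 62/5·R4.
R5 ← R5 / (372/49).
R1 ← R1 + 368/49·R5.
R2 ← R2 − 239/49·R5.
R3 ← R3 + 303/49·R5.
R4 ← R4 + 30/49·R5.
Reading off the reduced rows gives a = -1, b = 6, c = 6, d = -3, e = 0.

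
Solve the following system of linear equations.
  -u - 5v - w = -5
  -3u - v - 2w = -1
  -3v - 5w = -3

u = 0, v = 1, w = 0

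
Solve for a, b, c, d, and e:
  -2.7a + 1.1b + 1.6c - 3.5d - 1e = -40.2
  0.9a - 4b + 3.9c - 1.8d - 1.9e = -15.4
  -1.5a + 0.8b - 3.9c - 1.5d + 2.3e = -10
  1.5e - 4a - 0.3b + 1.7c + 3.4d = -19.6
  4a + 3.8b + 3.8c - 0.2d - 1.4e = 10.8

a = 6, b = 0, c = -5, d = 6, e = -5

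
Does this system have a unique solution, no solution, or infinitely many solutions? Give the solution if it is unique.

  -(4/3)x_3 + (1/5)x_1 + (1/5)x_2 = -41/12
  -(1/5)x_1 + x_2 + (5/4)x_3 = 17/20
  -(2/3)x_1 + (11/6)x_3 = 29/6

Row-reduce the augmented matrix:
R1 ← R1 / (1/5).
R2 ← R2 + 1/5·R1.
R3 ← R3 + 2/3·R1.
R2 ← R2 / (6/5).
R1 ← R1 − 1·R2.
R3 ← R3 − 2/3·R2.
R3 ← R3 / (-277/108).
R1 ← R1 + 475/72·R3.
R2 ← R2 + 5/72·R3.
Reading off the reduced rows gives x_1 = -7/4, x_2 = -2, x_3 = 2.

x_1 = -7/4, x_2 = -2, x_3 = 2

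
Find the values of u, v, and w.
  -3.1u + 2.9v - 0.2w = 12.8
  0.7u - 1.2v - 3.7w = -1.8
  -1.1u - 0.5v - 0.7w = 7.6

Row-reduce the augmented matrix:
R1 ← R1 / (-31/10).
R2 ← R2 − 7/10·R1.
R3 ← R3 + 11/10·R1.
R2 ← R2 / (-169/310).
R1 ← R1 + 29/31·R2.
R3 ← R3 + 237/155·R2.
R3 ← R3 / (16689/1690).
R1 ← R1 − 1097/169·R3.
R2 ← R2 − 1161/169·R3.
Reading off the reduced rows gives u = -6, v = -2, w = 0.

u = -6, v = -2, w = 0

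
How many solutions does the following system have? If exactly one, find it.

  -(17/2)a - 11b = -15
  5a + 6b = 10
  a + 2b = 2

no solution

Row-reduce:
R1 ← R1 / (-17/2).
R2 ← R2 − 5·R1.
R3 ← R3 − 1·R1.
R2 ← R2 / (-8/17).
R1 ← R1 − 22/17·R2.
R3 ← R3 − 12/17·R2.
Row 3 reduces to 0 = 2, a contradiction. The system is inconsistent.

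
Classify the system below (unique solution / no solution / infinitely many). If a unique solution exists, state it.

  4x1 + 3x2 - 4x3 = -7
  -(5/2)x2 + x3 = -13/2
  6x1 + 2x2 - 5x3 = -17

infinitely many solutions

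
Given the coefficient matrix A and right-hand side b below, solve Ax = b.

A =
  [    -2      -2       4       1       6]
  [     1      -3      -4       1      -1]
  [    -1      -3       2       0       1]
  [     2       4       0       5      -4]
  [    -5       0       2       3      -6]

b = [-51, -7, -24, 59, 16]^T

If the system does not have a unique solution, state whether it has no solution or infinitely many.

x_1 = 5, x_2 = 5, x_3 = 1, x_4 = 1, x_5 = -6

Row-reduce the augmented matrix:
R1 ← R1 / (-2).
R2 ← R2 − 1·R1.
R3 ← R3 + 1·R1.
R4 ← R4 − 2·R1.
R5 ← R5 + 5·R1.
R2 ← R2 / (-4).
R1 ← R1 − 1·R2.
R3 ← R3 + 2·R2.
R4 ← R4 − 2·R2.
R5 ← R5 − 5·R2.
R1 ← R1 + 5/2·R3.
R2 ← R2 − 1/2·R3.
R4 ← R4 − 3·R3.
R5 ← R5 + 21/2·R3.
R4 ← R4 / (21/2).
R1 ← R1 + 13/4·R4.
R2 ← R2 − 1/4·R4.
R3 ← R3 + 5/4·R4.
R5 ← R5 + 43/4·R4.
R5 ← R5 / (-264/7).
R1 ← R1 + 44/7·R5.
R2 ← R2 − 5/7·R5.
R3 ← R3 + 11/7·R5.
R4 ← R4 − 8/7·R5.
Reading off the reduced rows gives x_1 = 5, x_2 = 5, x_3 = 1, x_4 = 1, x_5 = -6.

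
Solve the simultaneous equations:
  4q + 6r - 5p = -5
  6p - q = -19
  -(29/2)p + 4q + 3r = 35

no solution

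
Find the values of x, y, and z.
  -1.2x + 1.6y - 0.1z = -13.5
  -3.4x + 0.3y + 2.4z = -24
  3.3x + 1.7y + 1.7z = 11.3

x = 6, y = -4, z = -1

Row-reduce the augmented matrix:
R1 ← R1 / (-6/5).
R2 ← R2 + 17/5·R1.
R3 ← R3 − 33/10·R1.
R2 ← R2 / (-127/30).
R1 ← R1 + 4/3·R2.
R3 ← R3 − 61/10·R2.
R3 ← R3 / (26881/5080).
R1 ← R1 + 387/508·R3.
R2 ← R2 + 161/254·R3.
Reading off the reduced rows gives x = 6, y = -4, z = -1.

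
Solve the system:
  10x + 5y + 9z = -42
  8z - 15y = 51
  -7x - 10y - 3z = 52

x = 1, y = -5, z = -3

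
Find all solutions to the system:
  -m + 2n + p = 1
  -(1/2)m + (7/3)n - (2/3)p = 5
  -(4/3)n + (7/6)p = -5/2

Row-reduce:
R1 ← R1 / (-1).
R2 ← R2 + 1/2·R1.
R2 ← R2 / (4/3).
R1 ← R1 + 2·R2.
R3 ← R3 + 4/3·R2.
Row 3 reduces to 0 = 2, a contradiction. The system is inconsistent.

no solution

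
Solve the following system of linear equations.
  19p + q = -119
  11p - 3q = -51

From equation 1: q = -119 − 19·p.
Substitute into equation 2 and solve: p = -6.
Then q = -5.

p = -6, q = -5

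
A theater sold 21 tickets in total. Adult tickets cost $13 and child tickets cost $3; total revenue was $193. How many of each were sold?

adult tickets: 13, child tickets: 8

Let a = adult tickets, c = child tickets.
  a + c = 21
  13a + 3c = 193
Row-reduce the augmented matrix:
R2 ← R2 − 13·R1.
R2 ← R2 / (-10).
R1 ← R1 − 1·R2.
Reading off the reduced rows gives a = 13, c = 8.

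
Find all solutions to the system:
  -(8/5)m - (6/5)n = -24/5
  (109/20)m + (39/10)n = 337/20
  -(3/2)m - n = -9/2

Row-reduce:
R1 ← R1 / (-8/5).
R2 ← R2 − 109/20·R1.
R3 ← R3 + 3/2·R1.
R2 ← R2 / (-3/16).
R1 ← R1 − 3/4·R2.
R3 ← R3 − 1/8·R2.
Row 3 reduces to 0 = 1/3, a contradiction. The system is inconsistent.

no solution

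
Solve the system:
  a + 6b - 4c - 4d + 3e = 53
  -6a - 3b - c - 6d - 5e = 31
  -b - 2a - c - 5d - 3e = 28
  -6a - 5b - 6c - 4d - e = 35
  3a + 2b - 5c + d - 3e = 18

Row-reduce the augmented matrix:
R2 ← R2 + 6·R1.
R3 ← R3 + 2·R1.
R4 ← R4 + 6·R1.
R5 ← R5 − 3·R1.
R2 ← R2 / (33).
R1 ← R1 − 6·R2.
R3 ← R3 − 11·R2.
R4 ← R4 − 31·R2.
R5 ← R5 + 16·R2.
R3 ← R3 / (-2/3).
R1 ← R1 − 6/11·R3.
R2 ← R2 + 25/33·R3.
R4 ← R4 + 215/33·R3.
R5 ← R5 + 169/33·R3.
R4 ← R4 / (59/2).
R1 ← R1 + 1·R4.
R2 ← R2 − 5/2·R4.
R3 ← R3 − 9/2·R4.
R5 ← R5 − 43/2·R4.
R5 ← R5 / (-498/59).
R1 ← R1 − 97/649·R5.
R2 ← R2 − 259/649·R5.
R3 ← R3 + 466/649·R5.
R4 ← R4 − 392/649·R5.
Reading off the reduced rows gives a = -1, b = 3, c = -4, d = -5, e = 0.

a = -1, b = 3, c = -4, d = -5, e = 0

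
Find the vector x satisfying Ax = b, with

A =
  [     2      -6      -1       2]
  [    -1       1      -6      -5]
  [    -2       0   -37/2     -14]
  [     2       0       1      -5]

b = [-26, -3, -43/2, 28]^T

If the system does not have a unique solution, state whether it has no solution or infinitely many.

Row-reduce:
R1 ← R1 / (2).
R2 ← R2 + 1·R1.
R3 ← R3 + 2·R1.
R4 ← R4 − 2·R1.
R2 ← R2 / (-2).
R1 ← R1 + 3·R2.
R3 ← R3 + 6·R2.
R4 ← R4 − 6·R2.
Swap R3 and R4.
R3 ← R3 / (-35/2).
R1 ← R1 − 37/4·R3.
R2 ← R2 − 13/4·R3.
Row 4 reduces to 0 = 1/2, a contradiction. The system is inconsistent.

no solution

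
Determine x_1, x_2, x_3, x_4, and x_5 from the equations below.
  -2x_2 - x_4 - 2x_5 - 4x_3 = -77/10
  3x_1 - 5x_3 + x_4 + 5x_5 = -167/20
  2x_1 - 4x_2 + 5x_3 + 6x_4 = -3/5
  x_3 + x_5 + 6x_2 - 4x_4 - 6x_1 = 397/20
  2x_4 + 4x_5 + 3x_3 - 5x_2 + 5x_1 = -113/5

Row-reduce the augmented matrix:
Swap R1 and R2.
R1 ← R1 / (3).
R3 ← R3 − 2·R1.
R4 ← R4 + 6·R1.
R5 ← R5 − 5·R1.
R2 ← R2 / (-2).
R3 ← R3 + 4·R2.
R4 ← R4 − 6·R2.
R5 ← R5 + 5·R2.
R3 ← R3 / (49/3).
R1 ← R1 + 5/3·R3.
R2 ← R2 − 2·R3.
R4 ← R4 + 21·R3.
R5 ← R5 − 64/3·R3.
R4 ← R4 / (31/7).
R1 ← R1 − 53/49·R4.
R2 ← R2 + 39/98·R4.
R3 ← R3 − 22/49·R4.
R5 ← R5 + 661/98·R4.
R5 ← R5 / (3783/434).
R1 ← R1 − 66/217·R5.
R2 ← R2 − 627/434·R5.
R3 ← R3 + 120/217·R5.
R4 ← R4 − 41/31·R5.
Reading off the reduced rows gives x_1 = -2, x_2 = 3, x_3 = 1/5, x_4 = 12/5, x_5 = -3/4.

x_1 = -2, x_2 = 3, x_3 = 1/5, x_4 = 12/5, x_5 = -3/4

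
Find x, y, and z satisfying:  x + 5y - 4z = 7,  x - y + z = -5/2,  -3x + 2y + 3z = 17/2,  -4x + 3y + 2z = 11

x = -1, y = 2, z = 1/2

Row-reduce the augmented matrix:
R2 ← R2 − 1·R1.
R3 ← R3 + 3·R1.
R4 ← R4 + 4·R1.
R2 ← R2 / (-6).
R1 ← R1 − 5·R2.
R3 ← R3 − 17·R2.
R4 ← R4 − 23·R2.
R3 ← R3 / (31/6).
R1 ← R1 − 1/6·R3.
R2 ← R2 + 5/6·R3.
R4 ← R4 − 31/6·R3.
R4 reduces to 0 = 0, so the extra equation is consistent.
Reading off the reduced rows gives x = -1, y = 2, z = 1/2.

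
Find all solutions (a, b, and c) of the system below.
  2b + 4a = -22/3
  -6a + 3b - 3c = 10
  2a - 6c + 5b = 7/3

Row-reduce the augmented matrix:
R1 ← R1 / (4).
R2 ← R2 + 6·R1.
R3 ← R3 − 2·R1.
R2 ← R2 / (6).
R1 ← R1 − 1/2·R2.
R3 ← R3 − 4·R2.
R3 ← R3 / (-4).
R1 ← R1 − 1/4·R3.
R2 ← R2 + 1/2·R3.
Reading off the reduced rows gives a = -4/3, b = -1, c = -5/3.

a = -4/3, b = -1, c = -5/3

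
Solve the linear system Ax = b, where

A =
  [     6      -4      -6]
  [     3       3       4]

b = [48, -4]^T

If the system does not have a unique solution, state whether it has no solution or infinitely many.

Row-reduce:
R1 ← R1 / (6).
R2 ← R2 − 3·R1.
R2 ← R2 / (5).
R1 ← R1 + 2/3·R2.
Rank is 2 with 3 unknowns, leaving x_3 free.

infinitely many solutions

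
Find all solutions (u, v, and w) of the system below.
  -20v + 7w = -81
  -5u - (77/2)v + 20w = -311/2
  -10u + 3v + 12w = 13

infinitely many solutions

Row-reduce:
Swap R1 and R2.
R1 ← R1 / (-5).
R3 ← R3 + 10·R1.
R2 ← R2 / (-20).
R1 ← R1 − 77/10·R2.
R3 ← R3 − 80·R2.
Rank is 2 with 3 unknowns, leaving w free.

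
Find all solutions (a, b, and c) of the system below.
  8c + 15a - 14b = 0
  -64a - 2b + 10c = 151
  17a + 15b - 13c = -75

Row-reduce:
R1 ← R1 / (15).
R2 ← R2 + 64·R1.
R3 ← R3 − 17·R1.
R2 ← R2 / (-926/15).
R1 ← R1 + 14/15·R2.
R3 ← R3 − 463/15·R2.
Row 3 reduces to 0 = 1/2, a contradiction. The system is inconsistent.

no solution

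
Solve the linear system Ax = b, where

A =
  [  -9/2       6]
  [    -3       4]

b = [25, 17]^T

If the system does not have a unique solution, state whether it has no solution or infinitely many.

Row-reduce:
R1 ← R1 / (-9/2).
R2 ← R2 + 3·R1.
Row 2 reduces to 0 = 1/3, a contradiction. The system is inconsistent.

no solution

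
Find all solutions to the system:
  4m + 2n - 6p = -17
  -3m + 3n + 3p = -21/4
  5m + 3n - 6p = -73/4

m = 7/4, n = -3, p = 3

Row-reduce the augmented matrix:
R1 ← R1 / (4).
R2 ← R2 + 3·R1.
R3 ← R3 − 5·R1.
R2 ← R2 / (9/2).
R1 ← R1 − 1/2·R2.
R3 ← R3 − 1/2·R2.
R3 ← R3 / (5/3).
R1 ← R1 + 4/3·R3.
R2 ← R2 + 1/3·R3.
Reading off the reduced rows gives m = 7/4, n = -3, p = 3.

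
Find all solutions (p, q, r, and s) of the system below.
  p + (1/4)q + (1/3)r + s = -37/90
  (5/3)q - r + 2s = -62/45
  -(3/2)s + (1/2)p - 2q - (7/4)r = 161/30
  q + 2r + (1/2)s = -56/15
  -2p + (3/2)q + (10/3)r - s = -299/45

Row-reduce the augmented matrix:
R3 ← R3 − 1/2·R1.
R5 ← R5 + 2·R1.
R2 ← R2 / (5/3).
R1 ← R1 − 1/4·R2.
R3 ← R3 + 17/8·R2.
R4 ← R4 − 1·R2.
R5 ← R5 − 2·R2.
R3 ← R3 / (-383/120).
R1 ← R1 − 29/60·R3.
R2 ← R2 + 3/5·R3.
R4 ← R4 − 13/5·R3.
R5 ← R5 − 26/5·R3.
R4 ← R4 / (-193/766).
R1 ← R1 − 300/383·R4.
R2 ← R2 − 420/383·R4.
R3 ← R3 + 66/383·R4.
R5 ← R5 + 193/383·R4.
R5 reduces to 0 = 0, so the extra equation is consistent.
Reading off the reduced rows gives p = 1, q = -2/3, r = -4/3, s = -4/5.

p = 1, q = -2/3, r = -4/3, s = -4/5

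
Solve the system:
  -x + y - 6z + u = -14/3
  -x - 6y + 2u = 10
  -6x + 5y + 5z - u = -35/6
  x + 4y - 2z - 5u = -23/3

x = 0, y = -5/3, z = 1/2, u = 0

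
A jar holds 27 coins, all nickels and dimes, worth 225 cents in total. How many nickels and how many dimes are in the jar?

nickels: 9, dimes: 18

Let n = nickels, d = dimes.
  n + d = 27
  5n + 10d = 225
Row-reduce the augmented matrix:
R2 ← R2 − 5·R1.
R2 ← R2 / (5).
R1 ← R1 − 1·R2.
Reading off the reduced rows gives n = 9, d = 18.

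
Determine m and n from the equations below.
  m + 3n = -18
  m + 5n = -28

Row-reduce the augmented matrix:
R2 ← R2 − 1·R1.
R2 ← R2 / (2).
R1 ← R1 − 3·R2.
Reading off the reduced rows gives m = -3, n = -5.

m = -3, n = -5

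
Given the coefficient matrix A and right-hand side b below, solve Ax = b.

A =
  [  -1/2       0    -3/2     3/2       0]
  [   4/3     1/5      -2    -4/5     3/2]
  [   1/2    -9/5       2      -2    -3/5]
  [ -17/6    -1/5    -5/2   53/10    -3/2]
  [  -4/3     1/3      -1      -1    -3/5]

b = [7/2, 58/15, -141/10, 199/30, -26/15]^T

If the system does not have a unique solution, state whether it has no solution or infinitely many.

infinitely many solutions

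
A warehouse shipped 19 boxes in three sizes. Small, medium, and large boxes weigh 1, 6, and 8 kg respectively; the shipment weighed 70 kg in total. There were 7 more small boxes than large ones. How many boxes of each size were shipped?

Let s = small boxes, m = medium boxes, l = large boxes.
  s + m + l = 19
  s + 6m + 8l = 70
  -l + s = 7
Row-reduce the augmented matrix:
R2 ← R2 − 1·R1.
R3 ← R3 − 1·R1.
R2 ← R2 / (5).
R1 ← R1 − 1·R2.
R3 ← R3 + 1·R2.
R3 ← R3 / (-3/5).
R1 ← R1 + 2/5·R3.
R2 ← R2 − 7/5·R3.
Reading off the reduced rows gives s = 10, m = 6, l = 3.

small boxes: 10, medium boxes: 6, large boxes: 3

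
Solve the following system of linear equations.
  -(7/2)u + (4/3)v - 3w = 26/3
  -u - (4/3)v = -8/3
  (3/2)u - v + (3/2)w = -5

Row-reduce:
R1 ← R1 / (-7/2).
R2 ← R2 + 1·R1.
R3 ← R3 − 3/2·R1.
R2 ← R2 / (-12/7).
R1 ← R1 + 8/21·R2.
R3 ← R3 + 3/7·R2.
Rank is 2 with 3 unknowns, leaving w free.

infinitely many solutions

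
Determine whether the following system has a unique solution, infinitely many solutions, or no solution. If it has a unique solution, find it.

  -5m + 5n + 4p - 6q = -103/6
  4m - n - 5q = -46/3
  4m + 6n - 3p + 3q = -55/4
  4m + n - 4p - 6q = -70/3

Row-reduce the augmented matrix:
R1 ← R1 / (-5).
R2 ← R2 − 4·R1.
R3 ← R3 − 4·R1.
R4 ← R4 − 4·R1.
R2 ← R2 / (3).
R1 ← R1 + 1·R2.
R3 ← R3 − 10·R2.
R4 ← R4 − 5·R2.
R3 ← R3 / (-157/15).
R1 ← R1 − 4/15·R3.
R2 ← R2 − 16/15·R3.
R4 ← R4 + 92/15·R3.
R4 ← R4 / (-1971/157).
R1 ← R1 + 201/157·R4.
R2 ← R2 + 19/157·R4.
R3 ← R3 + 463/157·R4.
Reading off the reduced rows gives m = -3/2, n = -7/3, p = 1/4, q = 7/3.

m = -3/2, n = -7/3, p = 1/4, q = 7/3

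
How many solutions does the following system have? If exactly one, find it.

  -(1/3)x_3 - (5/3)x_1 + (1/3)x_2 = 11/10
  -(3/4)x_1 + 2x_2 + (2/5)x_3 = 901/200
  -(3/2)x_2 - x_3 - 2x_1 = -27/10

x_1 = 1/2, x_2 = 3, x_3 = -14/5

Row-reduce the augmented matrix:
R1 ← R1 / (-5/3).
R2 ← R2 + 3/4·R1.
R3 ← R3 + 2·R1.
R2 ← R2 / (37/20).
R1 ← R1 + 1/5·R2.
R3 ← R3 + 19/10·R2.
R3 ← R3 / (-13/370).
R1 ← R1 − 48/185·R3.
R2 ← R2 − 11/37·R3.
Reading off the reduced rows gives x_1 = 1/2, x_2 = 3, x_3 = -14/5.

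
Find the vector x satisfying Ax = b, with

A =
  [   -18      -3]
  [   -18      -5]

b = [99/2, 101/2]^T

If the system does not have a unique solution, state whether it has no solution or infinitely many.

x_1 = -8/3, x_2 = -1/2

Row-reduce the augmented matrix:
R1 ← R1 / (-18).
R2 ← R2 + 18·R1.
R2 ← R2 / (-2).
R1 ← R1 − 1/6·R2.
Reading off the reduced rows gives x_1 = -8/3, x_2 = -1/2.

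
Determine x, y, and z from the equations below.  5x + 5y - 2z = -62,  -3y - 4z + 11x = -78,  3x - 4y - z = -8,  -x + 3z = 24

Row-reduce the augmented matrix:
R1 ← R1 / (5).
R2 ← R2 − 11·R1.
R3 ← R3 − 3·R1.
R4 ← R4 + 1·R1.
R2 ← R2 / (-14).
R1 ← R1 − 1·R2.
R3 ← R3 + 7·R2.
R4 ← R4 − 1·R2.
Swap R3 and R4.
R3 ← R3 / (92/35).
R1 ← R1 + 13/35·R3.
R2 ← R2 + 1/35·R3.
R4 reduces to 0 = 0, so the extra equation is consistent.
Reading off the reduced rows gives x = -6, y = -4, z = 6.

x = -6, y = -4, z = 6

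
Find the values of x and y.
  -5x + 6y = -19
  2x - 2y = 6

Row-reduce the augmented matrix:
R1 ← R1 / (-5).
R2 ← R2 − 2·R1.
R2 ← R2 / (2/5).
R1 ← R1 + 6/5·R2.
Reading off the reduced rows gives x = -1, y = -4.

x = -1, y = -4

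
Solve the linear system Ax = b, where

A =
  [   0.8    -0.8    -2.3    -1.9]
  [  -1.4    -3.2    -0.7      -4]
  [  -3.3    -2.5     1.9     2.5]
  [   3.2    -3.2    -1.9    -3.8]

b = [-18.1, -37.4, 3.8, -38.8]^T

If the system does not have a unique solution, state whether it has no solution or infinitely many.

x_1 = 0, x_2 = 5, x_3 = 2, x_4 = 5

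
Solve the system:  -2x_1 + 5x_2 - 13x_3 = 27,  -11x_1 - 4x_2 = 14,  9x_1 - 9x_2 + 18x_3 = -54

x_1 = -2, x_2 = 2, x_3 = -1

Row-reduce the augmented matrix:
R1 ← R1 / (-2).
R2 ← R2 + 11·R1.
R3 ← R3 − 9·R1.
R2 ← R2 / (-63/2).
R1 ← R1 + 5/2·R2.
R3 ← R3 − 27/2·R2.
R3 ← R3 / (-69/7).
R1 ← R1 − 52/63·R3.
R2 ← R2 + 143/63·R3.
Reading off the reduced rows gives x_1 = -2, x_2 = 2, x_3 = -1.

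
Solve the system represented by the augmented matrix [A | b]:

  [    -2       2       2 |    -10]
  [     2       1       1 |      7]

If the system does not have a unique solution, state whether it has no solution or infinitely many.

Row-reduce:
R1 ← R1 / (-2).
R2 ← R2 − 2·R1.
R2 ← R2 / (3).
R1 ← R1 + 1·R2.
Rank is 2 with 3 unknowns, leaving x_3 free.

infinitely many solutions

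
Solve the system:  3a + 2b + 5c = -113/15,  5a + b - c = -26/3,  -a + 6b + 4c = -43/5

a = -7/5, b = -5/3, c = 0

Row-reduce the augmented matrix:
R1 ← R1 / (3).
R2 ← R2 − 5·R1.
R3 ← R3 + 1·R1.
R2 ← R2 / (-7/3).
R1 ← R1 − 2/3·R2.
R3 ← R3 − 20/3·R2.
R3 ← R3 / (-21).
R1 ← R1 + 1·R3.
R2 ← R2 − 4·R3.
Reading off the reduced rows gives a = -7/5, b = -5/3, c = 0.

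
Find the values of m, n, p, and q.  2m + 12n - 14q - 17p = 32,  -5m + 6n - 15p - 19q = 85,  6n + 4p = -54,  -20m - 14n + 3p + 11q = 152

Row-reduce the augmented matrix:
R1 ← R1 / (2).
R2 ← R2 + 5·R1.
R4 ← R4 + 20·R1.
R2 ← R2 / (36).
R1 ← R1 − 6·R2.
R3 ← R3 − 6·R2.
R4 ← R4 − 106·R2.
R3 ← R3 / (163/12).
R1 ← R1 − 13/12·R3.
R2 ← R2 + 115/72·R3.
R4 ← R4 − 83/36·R3.
R4 ← R4 / (4641/163).
R1 ← R1 − 209/163·R4.
R2 ← R2 + 72/163·R4.
R3 ← R3 − 108/163·R4.
Reading off the reduced rows gives m = -5, n = -5, p = -6, q = 0.

m = -5, n = -5, p = -6, q = 0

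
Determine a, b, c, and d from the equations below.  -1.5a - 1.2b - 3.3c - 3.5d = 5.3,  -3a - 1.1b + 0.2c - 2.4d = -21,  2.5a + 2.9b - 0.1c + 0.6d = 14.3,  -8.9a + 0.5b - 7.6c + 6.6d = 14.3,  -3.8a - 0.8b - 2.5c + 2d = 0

a = 5, b = 0, c = -6, d = 2

Row-reduce the augmented matrix:
R1 ← R1 / (-3/2).
R2 ← R2 + 3·R1.
R3 ← R3 − 5/2·R1.
R4 ← R4 + 89/10·R1.
R5 ← R5 + 19/5·R1.
R2 ← R2 / (13/10).
R1 ← R1 − 4/5·R2.
R3 ← R3 − 9/10·R2.
R4 ← R4 − 381/50·R2.
R5 ← R5 − 56/25·R2.
R3 ← R3 / (-134/13).
R1 ← R1 + 129/65·R3.
R2 ← R2 − 68/13·R3.
R4 ← R4 + 18121/650·R3.
R5 ← R5 + 3807/650·R3.
R4 ← R4 / (23171/1000).
R1 ← R1 − 337/300·R4.
R2 ← R2 + 11/15·R4.
R3 ← R3 − 49/60·R4.
R5 ← R5 − 23171/3000·R4.
R5 reduces to 0 = 0, so the extra equation is consistent.
Reading off the reduced rows gives a = 5, b = 0, c = -6, d = 2.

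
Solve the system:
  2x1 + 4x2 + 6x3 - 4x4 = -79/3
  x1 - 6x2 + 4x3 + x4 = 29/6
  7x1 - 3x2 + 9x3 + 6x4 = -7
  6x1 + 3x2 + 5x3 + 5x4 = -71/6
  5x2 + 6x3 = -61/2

x1 = 3/2, x2 = -5/2, x3 = -3, x4 = 1/3

Row-reduce the augmented matrix:
R1 ← R1 / (2).
R2 ← R2 − 1·R1.
R3 ← R3 − 7·R1.
R4 ← R4 − 6·R1.
R2 ← R2 / (-8).
R1 ← R1 − 2·R2.
R3 ← R3 + 17·R2.
R4 ← R4 + 9·R2.
R5 ← R5 − 5·R2.
R3 ← R3 / (-113/8).
R1 ← R1 − 13/4·R3.
R2 ← R2 + 1/8·R3.
R4 ← R4 + 113/8·R3.
R5 ← R5 − 53/8·R3.
Swap R4 and R5.
R4 ← R4 / (934/113).
R1 ← R1 − 213/113·R4.
R2 ← R2 + 56/113·R4.
R3 ← R3 + 109/113·R4.
R5 reduces to 0 = 0, so the extra equation is consistent.
Reading off the reduced rows gives x1 = 3/2, x2 = -5/2, x3 = -3, x4 = 1/3.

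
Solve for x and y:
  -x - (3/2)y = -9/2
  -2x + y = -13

Row-reduce the augmented matrix:
R1 ← R1 / (-1).
R2 ← R2 + 2·R1.
R2 ← R2 / (4).
R1 ← R1 − 3/2·R2.
Reading off the reduced rows gives x = 6, y = -1.

x = 6, y = -1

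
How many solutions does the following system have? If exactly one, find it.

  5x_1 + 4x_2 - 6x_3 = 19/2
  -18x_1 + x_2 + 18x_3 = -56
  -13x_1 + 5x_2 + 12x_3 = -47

Row-reduce:
R1 ← R1 / (5).
R2 ← R2 + 18·R1.
R3 ← R3 + 13·R1.
R2 ← R2 / (77/5).
R1 ← R1 − 4/5·R2.
R3 ← R3 − 77/5·R2.
Row 3 reduces to 0 = -1/2, a contradiction. The system is inconsistent.

no solution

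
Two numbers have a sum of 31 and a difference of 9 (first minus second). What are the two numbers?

Let x = first number, y = second number.
  y + x = 31
  x - y = 9
Row-reduce the augmented matrix:
R2 ← R2 − 1·R1.
R2 ← R2 / (-2).
R1 ← R1 − 1·R2.
Reading off the reduced rows gives x = 20, y = 11.

first number: 20, second number: 11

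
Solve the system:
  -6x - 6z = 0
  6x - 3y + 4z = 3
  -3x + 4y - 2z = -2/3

x = 2, y = 1/3, z = -2

Row-reduce the augmented matrix:
R1 ← R1 / (-6).
R2 ← R2 − 6·R1.
R3 ← R3 + 3·R1.
R2 ← R2 / (-3).
R3 ← R3 − 4·R2.
R3 ← R3 / (-5/3).
R1 ← R1 − 1·R3.
R2 ← R2 − 2/3·R3.
Reading off the reduced rows gives x = 2, y = 1/3, z = -2.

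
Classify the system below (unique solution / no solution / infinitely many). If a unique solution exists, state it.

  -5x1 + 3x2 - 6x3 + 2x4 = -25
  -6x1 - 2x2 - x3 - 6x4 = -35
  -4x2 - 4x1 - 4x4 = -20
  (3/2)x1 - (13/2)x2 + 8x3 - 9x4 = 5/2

infinitely many solutions

Row-reduce:
R1 ← R1 / (-5).
R2 ← R2 + 6·R1.
R3 ← R3 + 4·R1.
R4 ← R4 − 3/2·R1.
R2 ← R2 / (-28/5).
R1 ← R1 + 3/5·R2.
R3 ← R3 + 32/5·R2.
R4 ← R4 + 28/5·R2.
R3 ← R3 / (-16/7).
R1 ← R1 − 15/28·R3.
R2 ← R2 + 31/28·R3.
Rank is 3 with 4 unknowns, leaving x4 free.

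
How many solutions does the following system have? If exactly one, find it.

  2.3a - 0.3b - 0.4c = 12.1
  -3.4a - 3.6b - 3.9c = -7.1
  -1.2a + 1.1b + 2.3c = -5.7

a = 5, b = -6, c = 3

Row-reduce the augmented matrix:
R1 ← R1 / (23/10).
R2 ← R2 + 17/5·R1.
R3 ← R3 + 6/5·R1.
R2 ← R2 / (-93/23).
R1 ← R1 + 3/23·R2.
R3 ← R3 − 217/230·R2.
R3 ← R3 / (313/300).
R1 ← R1 + 9/310·R3.
R2 ← R2 − 1033/930·R3.
Reading off the reduced rows gives a = 5, b = -6, c = 3.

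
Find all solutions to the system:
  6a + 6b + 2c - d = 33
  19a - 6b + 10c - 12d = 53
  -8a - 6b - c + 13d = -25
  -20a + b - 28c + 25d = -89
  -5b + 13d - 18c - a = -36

a = 3, b = 2, c = 2, d = 1

Row-reduce the augmented matrix:
R1 ← R1 / (6).
R2 ← R2 − 19·R1.
R3 ← R3 + 8·R1.
R4 ← R4 + 20·R1.
R5 ← R5 + 1·R1.
R2 ← R2 / (-25).
R1 ← R1 − 1·R2.
R3 ← R3 − 2·R2.
R4 ← R4 − 21·R2.
R5 ← R5 + 4·R2.
R3 ← R3 / (49/25).
R1 ← R1 − 12/25·R3.
R2 ← R2 + 11/75·R3.
R4 ← R4 + 1369/75·R3.
R5 ← R5 + 1369/75·R3.
R4 ← R4 / (11399/98).
R1 ← R1 + 157/49·R4.
R2 ← R2 − 115/98·R4.
R3 ← R3 − 274/49·R4.
R5 ← R5 − 11399/98·R4.
R5 reduces to 0 = 0, so the extra equation is consistent.
Reading off the reduced rows gives a = 3, b = 2, c = 2, d = 1.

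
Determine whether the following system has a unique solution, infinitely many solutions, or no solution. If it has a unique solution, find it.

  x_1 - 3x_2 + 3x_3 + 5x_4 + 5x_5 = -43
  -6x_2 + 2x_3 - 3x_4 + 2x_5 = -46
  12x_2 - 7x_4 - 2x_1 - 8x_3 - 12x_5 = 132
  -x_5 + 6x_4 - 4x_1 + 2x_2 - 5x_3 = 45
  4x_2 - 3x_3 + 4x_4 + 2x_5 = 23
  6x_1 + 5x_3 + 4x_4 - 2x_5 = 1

Row-reduce the augmented matrix:
R3 ← R3 + 2·R1.
R4 ← R4 + 4·R1.
R6 ← R6 − 6·R1.
R2 ← R2 / (-6).
R1 ← R1 + 3·R2.
R3 ← R3 − 6·R2.
R4 ← R4 + 10·R2.
R5 ← R5 − 4·R2.
R6 ← R6 − 18·R2.
Swap R3 and R4.
R3 ← R3 / (11/3).
R1 ← R1 − 2·R3.
R2 ← R2 + 1/3·R3.
R5 ← R5 + 5/3·R3.
R6 ← R6 + 7·R3.
Swap R4 and R5.
R4 ← R4 / (177/11).
R1 ← R1 + 229/22·R4.
R2 ← R2 − 73/22·R4.
R3 ← R3 − 93/11·R4.
R6 ← R6 − 266/11·R4.
Swap R5 and R6.
R5 ← R5 / (-2089/177).
R1 ← R1 − 785/354·R5.
R2 ← R2 + 377/354·R5.
R3 ← R3 + 72/59·R5.
R4 ← R4 − 115/177·R5.
R6 reduces to 0 = 0, so the extra equation is consistent.
Reading off the reduced rows gives x_1 = 1, x_2 = 3, x_3 = -5, x_4 = 2, x_5 = -6.

x_1 = 1, x_2 = 3, x_3 = -5, x_4 = 2, x_5 = -6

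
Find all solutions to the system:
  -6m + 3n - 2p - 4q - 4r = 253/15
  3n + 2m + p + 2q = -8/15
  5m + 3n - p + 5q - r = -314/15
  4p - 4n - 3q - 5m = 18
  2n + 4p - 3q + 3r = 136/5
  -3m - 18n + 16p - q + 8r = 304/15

m = -2, n = 11/5, p = 11/5, q = -8/3, r = 2

Row-reduce the augmented matrix:
R1 ← R1 / (-6).
R2 ← R2 − 2·R1.
R3 ← R3 − 5·R1.
R4 ← R4 + 5·R1.
R6 ← R6 + 3·R1.
R2 ← R2 / (4).
R1 ← R1 + 1/2·R2.
R3 ← R3 − 11/2·R2.
R4 ← R4 + 13/2·R2.
R5 ← R5 − 2·R2.
R6 ← R6 + 39/2·R2.
R3 ← R3 / (-25/8).
R1 ← R1 − 3/8·R3.
R2 ← R2 − 1/12·R3.
R4 ← R4 − 149/24·R3.
R5 ← R5 − 23/6·R3.
R6 ← R6 − 149/8·R3.
R4 ← R4 / (218/75).
R1 ← R1 − 21/25·R4.
R2 ← R2 − 14/75·R4.
R3 ← R3 + 6/25·R4.
R5 ← R5 + 181/75·R4.
R6 ← R6 − 218/25·R4.
R5 ← R5 / (-557/218).
R1 ← R1 − 283/218·R5.
R2 ← R2 + 17/109·R5.
R3 ← R3 − 53/109·R5.
R4 ← R4 + 285/218·R5.
R6 reduces to 0 = 0, so the extra equation is consistent.
Reading off the reduced rows gives m = -2, n = 11/5, p = 11/5, q = -8/3, r = 2.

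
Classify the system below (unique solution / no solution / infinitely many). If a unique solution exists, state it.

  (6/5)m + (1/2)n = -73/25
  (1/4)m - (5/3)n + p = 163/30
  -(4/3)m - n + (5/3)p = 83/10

m = -8/5, n = -2, p = 5/2

Row-reduce the augmented matrix:
R1 ← R1 / (6/5).
R2 ← R2 − 1/4·R1.
R3 ← R3 + 4/3·R1.
R2 ← R2 / (-85/48).
R1 ← R1 − 5/12·R2.
R3 ← R3 + 4/9·R2.
R3 ← R3 / (361/255).
R1 ← R1 − 4/17·R3.
R2 ← R2 + 48/85·R3.
Reading off the reduced rows gives m = -8/5, n = -2, p = 5/2.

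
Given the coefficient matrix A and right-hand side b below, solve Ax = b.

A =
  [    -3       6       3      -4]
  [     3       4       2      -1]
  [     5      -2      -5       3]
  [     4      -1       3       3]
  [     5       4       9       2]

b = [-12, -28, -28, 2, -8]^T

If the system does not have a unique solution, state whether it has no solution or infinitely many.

x_1 = -4, x_2 = -6, x_3 = 4, x_4 = 0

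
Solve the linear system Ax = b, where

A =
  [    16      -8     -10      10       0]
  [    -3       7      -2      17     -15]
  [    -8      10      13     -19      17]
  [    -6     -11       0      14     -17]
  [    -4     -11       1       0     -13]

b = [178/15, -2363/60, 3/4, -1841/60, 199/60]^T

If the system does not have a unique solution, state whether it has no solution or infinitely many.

x_1 = 1/3, x_2 = -2/5, x_3 = -3, x_4 = -8/3, x_5 = -1/4

Row-reduce the augmented matrix:
R1 ← R1 / (16).
R2 ← R2 + 3·R1.
R3 ← R3 + 8·R1.
R4 ← R4 + 6·R1.
R5 ← R5 + 4·R1.
R2 ← R2 / (11/2).
R1 ← R1 + 1/2·R2.
R3 ← R3 − 6·R2.
R4 ← R4 + 14·R2.
R5 ← R5 + 13·R2.
R3 ← R3 / (269/22).
R1 ← R1 + 43/44·R3.
R2 ← R2 + 31/44·R3.
R4 ← R4 + 599/44·R3.
R5 ← R5 + 469/44·R3.
R4 ← R4 / (7339/269).
R1 ← R1 + 114/269·R4.
R2 ← R2 − 387/269·R4.
R3 ← R3 + 761/269·R4.
R5 ← R5 − 4562/269·R4.
R5 ← R5 / (-119757/14678).
R1 ← R1 − 15013/14678·R5.
R2 ← R2 − 1073/7339·R5.
R3 ← R3 − 12601/14678·R5.
R4 ← R4 + 9703/14678·R5.
Reading off the reduced rows gives x_1 = 1/3, x_2 = -2/5, x_3 = -3, x_4 = -8/3, x_5 = -1/4.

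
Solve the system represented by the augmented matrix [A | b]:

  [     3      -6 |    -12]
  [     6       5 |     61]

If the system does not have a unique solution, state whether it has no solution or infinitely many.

Row-reduce the augmented matrix:
R1 ← R1 / (3).
R2 ← R2 − 6·R1.
R2 ← R2 / (17).
R1 ← R1 + 2·R2.
Reading off the reduced rows gives x_1 = 6, x_2 = 5.

x_1 = 6, x_2 = 5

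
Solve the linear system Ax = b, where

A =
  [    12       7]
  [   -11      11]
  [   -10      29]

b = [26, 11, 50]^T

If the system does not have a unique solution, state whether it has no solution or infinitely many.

Row-reduce:
R1 ← R1 / (12).
R2 ← R2 + 11·R1.
R3 ← R3 + 10·R1.
R2 ← R2 / (209/12).
R1 ← R1 − 7/12·R2.
R3 ← R3 − 209/6·R2.
Row 3 reduces to 0 = 2, a contradiction. The system is inconsistent.

no solution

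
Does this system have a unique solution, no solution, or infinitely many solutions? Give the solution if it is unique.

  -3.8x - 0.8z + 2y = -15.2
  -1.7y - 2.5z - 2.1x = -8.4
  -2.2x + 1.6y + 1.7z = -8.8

x = 4, y = 0, z = 0

Row-reduce the augmented matrix:
R1 ← R1 / (-19/5).
R2 ← R2 + 21/10·R1.
R3 ← R3 + 11/5·R1.
R2 ← R2 / (-533/190).
R1 ← R1 + 10/19·R2.
R3 ← R3 − 42/95·R2.
R3 ← R3 / (9801/5330).
R1 ← R1 − 318/533·R3.
R2 ← R2 − 391/533·R3.
Reading off the reduced rows gives x = 4, y = 0, z = 0.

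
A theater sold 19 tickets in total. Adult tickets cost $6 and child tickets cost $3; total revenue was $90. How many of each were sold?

adult tickets: 11, child tickets: 8

Let a = adult tickets, c = child tickets.
  a + c = 19
  6a + 3c = 90
From equation 1: a = 19 − c.
Substitute into equation 2 and solve: c = 8.
Then a = 11.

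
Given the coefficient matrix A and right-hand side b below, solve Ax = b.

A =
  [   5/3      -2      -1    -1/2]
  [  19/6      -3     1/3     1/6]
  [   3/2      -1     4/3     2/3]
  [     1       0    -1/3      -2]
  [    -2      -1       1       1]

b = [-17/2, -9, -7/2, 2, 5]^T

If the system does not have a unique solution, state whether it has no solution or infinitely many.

Row-reduce:
R1 ← R1 / (5/3).
R2 ← R2 − 19/6·R1.
R3 ← R3 − 3/2·R1.
R4 ← R4 − 1·R1.
R5 ← R5 + 2·R1.
R2 ← R2 / (4/5).
R1 ← R1 + 6/5·R2.
R3 ← R3 − 4/5·R2.
R4 ← R4 − 6/5·R2.
R5 ← R5 + 17/5·R2.
Swap R3 and R4.
R3 ← R3 / (-37/12).
R1 ← R1 − 11/4·R3.
R2 ← R2 − 67/24·R3.
R5 ← R5 − 223/24·R3.
Swap R4 and R5.
R4 ← R4 / (-2231/444).
R1 ← R1 + 121/74·R4.
R2 ← R2 + 737/444·R4.
R3 ← R3 − 81/74·R4.
Row 5 reduces to 0 = -3, a contradiction. The system is inconsistent.

no solution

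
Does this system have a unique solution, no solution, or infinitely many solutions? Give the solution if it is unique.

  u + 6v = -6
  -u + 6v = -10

From equation 1: u = -6 − 6·v.
Substitute into equation 2 and solve: v = -4/3.
Then u = 2.

u = 2, v = -4/3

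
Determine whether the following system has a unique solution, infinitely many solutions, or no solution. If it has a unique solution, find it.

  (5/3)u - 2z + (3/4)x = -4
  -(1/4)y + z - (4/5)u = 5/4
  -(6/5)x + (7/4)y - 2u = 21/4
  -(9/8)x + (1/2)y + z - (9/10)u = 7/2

Row-reduce:
R1 ← R1 / (3/4).
R3 ← R3 + 6/5·R1.
R4 ← R4 + 9/8·R1.
R2 ← R2 / (-1/4).
R3 ← R3 − 7/4·R2.
R4 ← R4 − 1/2·R2.
R3 ← R3 / (19/5).
R1 ← R1 + 8/3·R3.
R2 ← R2 + 4·R3.
Rank is 3 with 4 unknowns, leaving u free.

infinitely many solutions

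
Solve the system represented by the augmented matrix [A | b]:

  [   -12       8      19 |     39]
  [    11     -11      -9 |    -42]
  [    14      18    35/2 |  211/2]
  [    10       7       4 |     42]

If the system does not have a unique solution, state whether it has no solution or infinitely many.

no solution

Row-reduce:
R1 ← R1 / (-12).
R2 ← R2 − 11·R1.
R3 ← R3 − 14·R1.
R4 ← R4 − 10·R1.
R2 ← R2 / (-11/3).
R1 ← R1 + 2/3·R2.
R3 ← R3 − 82/3·R2.
R4 ← R4 − 41/3·R2.
R3 ← R3 / (2253/22).
R1 ← R1 + 137/44·R3.
R2 ← R2 + 101/44·R3.
R4 ← R4 − 2253/44·R3.
Row 4 reduces to 0 = -1, a contradiction. The system is inconsistent.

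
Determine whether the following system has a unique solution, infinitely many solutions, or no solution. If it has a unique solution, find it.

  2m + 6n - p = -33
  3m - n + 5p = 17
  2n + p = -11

Row-reduce the augmented matrix:
R1 ← R1 / (2).
R2 ← R2 − 3·R1.
R2 ← R2 / (-10).
R1 ← R1 − 3·R2.
R3 ← R3 − 2·R2.
R3 ← R3 / (23/10).
R1 ← R1 − 29/20·R3.
R2 ← R2 + 13/20·R3.
Reading off the reduced rows gives m = 2, n = -6, p = 1.

m = 2, n = -6, p = 1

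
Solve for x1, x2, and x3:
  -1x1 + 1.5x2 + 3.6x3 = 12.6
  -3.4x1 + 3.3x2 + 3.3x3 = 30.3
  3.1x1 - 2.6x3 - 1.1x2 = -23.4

x1 = -6, x2 = 2, x3 = 1

Row-reduce the augmented matrix:
R1 ← R1 / (-1).
R2 ← R2 + 17/5·R1.
R3 ← R3 − 31/10·R1.
R2 ← R2 / (-9/5).
R1 ← R1 + 3/2·R2.
R3 ← R3 − 71/20·R2.
R3 ← R3 / (-5443/600).
R1 ← R1 − 77/20·R3.
R2 ← R2 − 149/30·R3.
Reading off the reduced rows gives x1 = -6, x2 = 2, x3 = 1.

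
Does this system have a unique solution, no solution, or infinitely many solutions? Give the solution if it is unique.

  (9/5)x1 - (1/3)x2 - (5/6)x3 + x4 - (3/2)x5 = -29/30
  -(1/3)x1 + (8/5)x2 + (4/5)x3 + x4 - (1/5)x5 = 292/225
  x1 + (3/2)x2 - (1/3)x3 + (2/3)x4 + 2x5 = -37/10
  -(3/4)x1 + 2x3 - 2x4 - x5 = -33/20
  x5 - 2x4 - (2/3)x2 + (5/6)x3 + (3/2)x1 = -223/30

x1 = -7/3, x2 = -1, x3 = 0, x4 = 2, x5 = -3/5

Row-reduce the augmented matrix:
R1 ← R1 / (9/5).
R2 ← R2 + 1/3·R1.
R3 ← R3 − 1·R1.
R4 ← R4 + 3/4·R1.
R5 ← R5 − 3/2·R1.
R2 ← R2 / (623/405).
R1 ← R1 + 5/27·R2.
R3 ← R3 − 91/54·R2.
R4 ← R4 + 5/36·R2.
R5 ← R5 + 7/18·R2.
R3 ← R3 / (-617/1068).
R1 ← R1 + 240/623·R3.
R2 ← R2 − 523/1246·R3.
R4 ← R4 − 1066/623·R3.
R5 ← R5 − 301/178·R3.
R4 ← R4 / (-86255/17276).
R1 ← R1 − 6435/4319·R4.
R2 ← R2 + 398/4319·R4.
R3 ← R3 − 1268/617·R4.
R5 ← R5 + 7415/1234·R4.
R5 ← R5 / (68895/34502).
R1 ← R1 + 876/1327·R5.
R2 ← R2 − 170402/86255·R5.
R3 ← R3 + 207419/86255·R5.
R4 ← R4 + 142939/86255·R5.
Reading off the reduced rows gives x1 = -7/3, x2 = -1, x3 = 0, x4 = 2, x5 = -3/5.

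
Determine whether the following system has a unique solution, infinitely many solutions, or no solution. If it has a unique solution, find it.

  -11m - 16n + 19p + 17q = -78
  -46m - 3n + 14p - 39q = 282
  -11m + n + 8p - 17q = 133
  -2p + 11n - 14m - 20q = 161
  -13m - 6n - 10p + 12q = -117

Row-reduce the augmented matrix:
R1 ← R1 / (-11).
R2 ← R2 + 46·R1.
R3 ← R3 + 11·R1.
R4 ← R4 + 14·R1.
R5 ← R5 + 13·R1.
R2 ← R2 / (703/11).
R1 ← R1 − 16/11·R2.
R3 ← R3 − 17·R2.
R4 ← R4 − 345/11·R2.
R5 ← R5 − 142/11·R2.
R3 ← R3 / (4507/703).
R1 ← R1 + 167/703·R3.
R2 ← R2 + 720/703·R3.
R4 ← R4 − 4176/703·R3.
R5 ← R5 + 13521/703·R3.
R4 ← R4 / (75539/4507).
R1 ← R1 − 3540/4507·R4.
R2 ← R2 + 11159/4507·R4.
R3 ← R3 + 3315/4507·R4.
R5 reduces to 0 = 0, so the extra equation is consistent.
Reading off the reduced rows gives m = -1, n = 5, p = 4, q = -5.

m = -1, n = 5, p = 4, q = -5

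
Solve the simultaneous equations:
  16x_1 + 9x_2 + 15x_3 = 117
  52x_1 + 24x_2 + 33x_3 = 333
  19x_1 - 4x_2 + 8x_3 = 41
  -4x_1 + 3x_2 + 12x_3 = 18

Row-reduce the augmented matrix:
R1 ← R1 / (16).
R2 ← R2 − 52·R1.
R3 ← R3 − 19·R1.
R4 ← R4 + 4·R1.
R2 ← R2 / (-21/4).
R1 ← R1 − 9/16·R2.
R3 ← R3 + 235/16·R2.
R4 ← R4 − 21/4·R2.
R3 ← R3 / (137/4).
R1 ← R1 + 3/4·R3.
R2 ← R2 − 3·R3.
R4 reduces to 0 = 0, so the extra equation is consistent.
Reading off the reduced rows gives x_1 = 3, x_2 = 6, x_3 = 1.

x_1 = 3, x_2 = 6, x_3 = 1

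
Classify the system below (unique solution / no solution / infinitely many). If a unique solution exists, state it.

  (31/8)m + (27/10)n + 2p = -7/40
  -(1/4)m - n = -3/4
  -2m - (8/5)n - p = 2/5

Row-reduce:
R1 ← R1 / (31/8).
R2 ← R2 + 1/4·R1.
R3 ← R3 + 2·R1.
R2 ← R2 / (-128/155).
R1 ← R1 − 108/155·R2.
R3 ← R3 + 32/155·R2.
Row 3 reduces to 0 = 1/2, a contradiction. The system is inconsistent.

no solution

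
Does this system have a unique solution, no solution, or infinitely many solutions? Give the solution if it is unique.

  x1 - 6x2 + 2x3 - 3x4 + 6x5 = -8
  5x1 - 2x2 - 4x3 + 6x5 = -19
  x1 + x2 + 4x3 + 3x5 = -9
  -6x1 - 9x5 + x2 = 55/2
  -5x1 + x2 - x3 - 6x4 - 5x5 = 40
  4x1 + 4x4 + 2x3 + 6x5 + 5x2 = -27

no solution

Row-reduce:
R2 ← R2 − 5·R1.
R3 ← R3 − 1·R1.
R4 ← R4 + 6·R1.
R5 ← R5 + 5·R1.
R6 ← R6 − 4·R1.
R2 ← R2 / (28).
R1 ← R1 + 6·R2.
R3 ← R3 − 7·R2.
R4 ← R4 + 35·R2.
R5 ← R5 + 29·R2.
R6 ← R6 − 29·R2.
R3 ← R3 / (11/2).
R1 ← R1 + 1·R3.
R2 ← R2 + 1/2·R3.
R4 ← R4 + 11/2·R3.
R5 ← R5 + 11/2·R3.
R6 ← R6 − 17/2·R3.
Swap R4 and R5.
R4 ← R4 / (-87/14).
R1 ← R1 − 6/77·R4.
R2 ← R2 − 36/77·R4.
R3 ← R3 + 3/22·R4.
R6 ← R6 − 125/77·R4.
Swap R5 and R6.
R5 ← R5 / (2911/957).
R1 ← R1 − 460/319·R5.
R2 ← R2 + 111/319·R5.
R3 ← R3 − 152/319·R5.
R4 ← R4 + 44/87·R5.
Row 6 reduces to 0 = -1/2, a contradiction. The system is inconsistent.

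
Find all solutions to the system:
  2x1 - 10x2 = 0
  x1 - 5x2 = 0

Row-reduce:
R1 ← R1 / (2).
R2 ← R2 − 1·R1.
Rank is 1 with 2 unknowns, leaving x2 free.

infinitely many solutions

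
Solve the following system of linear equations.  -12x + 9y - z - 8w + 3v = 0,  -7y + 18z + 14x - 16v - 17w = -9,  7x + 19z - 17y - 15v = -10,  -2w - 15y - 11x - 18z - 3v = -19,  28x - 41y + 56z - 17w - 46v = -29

Row-reduce:
R1 ← R1 / (-12).
R2 ← R2 − 14·R1.
R3 ← R3 − 7·R1.
R4 ← R4 + 11·R1.
R5 ← R5 − 28·R1.
R2 ← R2 / (7/2).
R1 ← R1 + 3/4·R2.
R3 ← R3 + 47/4·R2.
R4 ← R4 + 93/4·R2.
R5 ← R5 + 20·R2.
R3 ← R3 / (1049/14).
R1 ← R1 − 155/42·R3.
R2 ← R2 − 101/21·R3.
R4 ← R4 − 3979/42·R3.
R5 ← R5 − 1049/7·R3.
R4 ← R4 / (-163385/3147).
R1 ← R1 + 1234/3147·R4.
R2 ← R2 + 4877/3147·R4.
R3 ← R3 + 1303/1049·R4.
Rank is 4 with 5 unknowns, leaving v free.

infinitely many solutions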